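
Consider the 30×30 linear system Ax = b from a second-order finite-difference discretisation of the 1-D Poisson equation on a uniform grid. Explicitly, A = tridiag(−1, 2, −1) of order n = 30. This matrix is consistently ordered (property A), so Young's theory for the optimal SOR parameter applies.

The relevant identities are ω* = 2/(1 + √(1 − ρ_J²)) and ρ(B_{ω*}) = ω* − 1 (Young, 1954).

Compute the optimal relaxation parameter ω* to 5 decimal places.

B_J for the 30×30 system has eigenvalues cos(kπ/31); ρ_J = cos(π/31) = 0.99487.
√(1 − cos²(π/31)) = sin(π/31) ≈ 0.101168.
Young: ω* = 2/(1+√(1−ρ_J²)) = 2/(1+0.101168) = 2/1.101168 = 1.81625.
ρ_SOR = ω* − 1 = 1.81625 − 1 = 0.81625.

ω* = 1.81625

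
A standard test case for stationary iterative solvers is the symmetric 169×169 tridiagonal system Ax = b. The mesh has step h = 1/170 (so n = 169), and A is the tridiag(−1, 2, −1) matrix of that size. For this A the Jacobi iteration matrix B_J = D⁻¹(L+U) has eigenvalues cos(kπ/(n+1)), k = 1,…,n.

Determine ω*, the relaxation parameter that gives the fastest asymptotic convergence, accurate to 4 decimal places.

ρ_J = max_k |cos(kπ/170)| = cos(π/170) = 0.9998
1 − cos²(π/170) = sin²(π/170) ⇒ √(1−ρ_J²) = sin(π/170) = 0.01848.
Then 2/(1+√(1−ρ_J²)) = 2/(1+0.01848); ω* = 2/1.01848 = 1.9637.
[ρ_SOR] ω* − 1 = 0.9637.

ω* = 1.9637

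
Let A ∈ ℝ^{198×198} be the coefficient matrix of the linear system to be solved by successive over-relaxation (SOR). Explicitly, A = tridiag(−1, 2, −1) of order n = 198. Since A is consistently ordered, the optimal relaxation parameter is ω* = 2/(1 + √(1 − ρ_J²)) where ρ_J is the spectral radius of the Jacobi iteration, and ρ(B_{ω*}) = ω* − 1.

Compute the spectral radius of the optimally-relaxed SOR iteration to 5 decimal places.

spectrum of D⁻¹(L+U) = {cos(kπ/199) : 1≤k≤198}; ρ_J = cos(π/199) = 0.99988.
√(1 − cos²(π/199)) = sin(π/199) ≈ 0.015786.
ω* = 2/(1 + 0.015786) = 2/1.015786 = 1.96892.
[ρ_SOR] ω* − 1 = 0.96892.

ρ_SOR = 0.96892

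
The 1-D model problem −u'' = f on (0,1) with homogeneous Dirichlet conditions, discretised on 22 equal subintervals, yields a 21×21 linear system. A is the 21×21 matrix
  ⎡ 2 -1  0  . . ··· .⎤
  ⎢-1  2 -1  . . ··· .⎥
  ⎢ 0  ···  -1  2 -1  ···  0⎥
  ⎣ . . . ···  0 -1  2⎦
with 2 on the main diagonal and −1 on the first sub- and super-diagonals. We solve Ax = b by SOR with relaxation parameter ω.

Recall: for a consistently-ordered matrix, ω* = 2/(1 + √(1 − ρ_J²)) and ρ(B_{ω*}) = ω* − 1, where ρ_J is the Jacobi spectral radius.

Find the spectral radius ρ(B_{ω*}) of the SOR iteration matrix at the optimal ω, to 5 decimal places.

ρ_SOR = 0.75083

ρ_J = max_k |cos(kπ/22)| = cos(π/22) = 0.98982
√(1−ρ_J²) = |sin(π/22)| = 0.142315
Then 2/(1+√(1−ρ_J²)) = 2/(1+0.142315); ω* = 2/1.142315 = 1.75083.
At ω = 1.75083 every |λ(B_ω)| = ω−1, so ρ_SOR = 0.75083.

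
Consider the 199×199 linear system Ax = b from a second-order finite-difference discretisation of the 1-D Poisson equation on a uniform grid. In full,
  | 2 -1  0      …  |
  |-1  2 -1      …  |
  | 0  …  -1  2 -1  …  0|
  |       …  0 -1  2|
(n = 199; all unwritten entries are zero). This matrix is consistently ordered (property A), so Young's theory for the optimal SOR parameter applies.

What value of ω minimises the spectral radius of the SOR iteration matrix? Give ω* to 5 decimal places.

ρ_J = max_k |cos(kπ/200)| = cos(π/200) = 0.99988
√(1−ρ_J²) simplifies to sin(π/200) = 0.015707.
So ω* = 2/1.015707 = 1.96907 (Young).
and ρ(B_{ω*}) = 1.96907 − 1 = 0.96907.

ω* = 1.96907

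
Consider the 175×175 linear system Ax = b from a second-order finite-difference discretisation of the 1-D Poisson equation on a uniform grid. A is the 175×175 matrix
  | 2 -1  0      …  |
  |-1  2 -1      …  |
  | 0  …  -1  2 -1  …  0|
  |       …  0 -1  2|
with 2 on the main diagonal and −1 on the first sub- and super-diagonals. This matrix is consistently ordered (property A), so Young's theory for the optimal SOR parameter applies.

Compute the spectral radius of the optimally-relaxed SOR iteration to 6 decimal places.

ρ_SOR = 0.964928

[ρ_J] n=175: ρ(B_J) = cos(π/(n+1)) = cos(π/176) = 0.999841.
√(1−ρ_J²) = |sin(π/176)| = 0.0178490
ω* = 2/(1 + 0.0178490) = 2/1.0178490 = 1.964928.
Hence ρ(B_{ω*}) = 1.964928 − 1 = 0.964928.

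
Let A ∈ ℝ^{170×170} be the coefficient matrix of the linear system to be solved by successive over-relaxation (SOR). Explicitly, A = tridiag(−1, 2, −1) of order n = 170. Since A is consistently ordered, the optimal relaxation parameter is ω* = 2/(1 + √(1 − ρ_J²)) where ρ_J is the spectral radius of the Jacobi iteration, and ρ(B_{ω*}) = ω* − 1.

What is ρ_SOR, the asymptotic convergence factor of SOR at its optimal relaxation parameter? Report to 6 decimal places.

½·tridiag(1,0,1) at n=170: λ_k = cos(kπ/171); max |λ| at k=1 ⇒ ρ_J = cos(π/171) ≈ 0.999831.
√(1−ρ_J²) = |sin(π/171)| = 0.0183709
ω* = 2/(1 + 0.0183709) = 2/1.0183709 = 1.963921.
ρ_SOR = ω* − 1 = 1.963921 − 1 = 0.963921.

ρ_SOR = 0.963921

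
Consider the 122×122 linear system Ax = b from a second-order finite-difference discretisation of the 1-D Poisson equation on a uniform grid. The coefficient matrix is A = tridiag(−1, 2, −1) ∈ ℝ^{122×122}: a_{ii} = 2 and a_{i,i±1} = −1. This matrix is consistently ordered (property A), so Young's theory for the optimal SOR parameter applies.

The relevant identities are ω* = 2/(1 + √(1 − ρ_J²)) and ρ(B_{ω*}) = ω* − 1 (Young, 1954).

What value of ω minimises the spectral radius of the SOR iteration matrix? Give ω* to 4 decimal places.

B_J for the 122×122 system has eigenvalues cos(kπ/123); ρ_J = cos(π/123) = 0.9997.
√(1−ρ_J²) = |sin(π/123)| = 0.02554
[ω*] 2 ÷ (1 + 0.02554) = 2 ÷ 1.02554 = 1.9502.
and ρ(B_{ω*}) = 1.9502 − 1 = 0.9502.

ω* = 1.9502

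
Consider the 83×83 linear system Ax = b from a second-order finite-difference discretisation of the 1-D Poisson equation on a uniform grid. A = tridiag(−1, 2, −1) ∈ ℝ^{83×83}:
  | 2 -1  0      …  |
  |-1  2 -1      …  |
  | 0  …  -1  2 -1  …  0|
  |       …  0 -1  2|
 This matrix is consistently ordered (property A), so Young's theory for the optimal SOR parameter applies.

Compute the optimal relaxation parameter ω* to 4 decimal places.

ω* = 1.9279

B_J for the 83×83 system has eigenvalues cos(kπ/84); ρ_J = cos(π/84) = 0.9993.
1 − cos²(π/84) = sin²(π/84) ⇒ √(1−ρ_J²) = sin(π/84) = 0.03739.
So ω* = 2/1.03739 = 1.9279 (Young).
Hence ρ(B_{ω*}) = 1.9279 − 1 = 0.9279.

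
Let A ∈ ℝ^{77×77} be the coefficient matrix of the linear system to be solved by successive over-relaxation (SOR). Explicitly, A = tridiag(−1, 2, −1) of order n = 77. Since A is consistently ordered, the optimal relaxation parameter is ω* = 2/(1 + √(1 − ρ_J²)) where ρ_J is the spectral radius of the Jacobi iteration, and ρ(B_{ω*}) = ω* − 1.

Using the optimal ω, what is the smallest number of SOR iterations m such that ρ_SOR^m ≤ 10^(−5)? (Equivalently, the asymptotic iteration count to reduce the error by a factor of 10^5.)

m = 143

n=77: λ(B_J) = 1 − λ(A)/2 = cos(kπ/78); k=1 gives ρ_J = 0.9991890.
√(1−ρ_J²) simplifies to sin(π/78) = 0.0402659.
Young: ω* = 2/(1+√(1−ρ_J²)) = 2/(1+0.0402659) = 2/1.0402659 = 1.9225854.
and ρ(B_{ω*}) = 1.9225854 − 1 = 0.9225854.
(0.9225854)^m ≤ 10^{−5}  ⇒  m·ln(0.9225854) ≤ −5·ln10  ⇒  m ≥ 142.884  ⇒  m = 143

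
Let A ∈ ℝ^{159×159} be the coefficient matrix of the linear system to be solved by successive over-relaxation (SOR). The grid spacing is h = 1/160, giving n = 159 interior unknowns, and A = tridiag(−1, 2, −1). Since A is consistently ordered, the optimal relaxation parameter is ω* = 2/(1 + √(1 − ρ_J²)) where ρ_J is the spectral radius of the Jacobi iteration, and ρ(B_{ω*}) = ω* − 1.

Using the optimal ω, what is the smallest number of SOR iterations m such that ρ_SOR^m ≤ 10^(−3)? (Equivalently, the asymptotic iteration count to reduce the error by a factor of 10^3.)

m = 176

n=159: λ(B_J) = 1 − λ(A)/2 = cos(kπ/160); k=1 gives ρ_J = 0.9998072.
√(1−ρ_J²) = |sin(π/160)| = 0.0196337
ω* = 2/(1 + 0.0196337) = 2/1.0196337 = 1.9614887.
ρ_SOR = ω* − 1 ≈ 0.9614887.
For 3 digits: m = 3·ln10 / (−ln 0.9614887) = 6.90776/0.0392725 = 175.893; round up → m = 176.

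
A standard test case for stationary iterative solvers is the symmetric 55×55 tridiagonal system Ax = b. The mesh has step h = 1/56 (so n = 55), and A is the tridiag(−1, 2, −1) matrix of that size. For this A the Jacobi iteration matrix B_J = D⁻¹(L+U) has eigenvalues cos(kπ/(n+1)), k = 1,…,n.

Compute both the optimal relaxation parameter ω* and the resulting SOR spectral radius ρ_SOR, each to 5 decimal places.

B_J for the 55×55 system has eigenvalues cos(kπ/56); ρ_J = cos(π/56) = 0.99843.
1 − cos²(π/56) = sin²(π/56) ⇒ √(1−ρ_J²) = sin(π/56) = 0.056070.
ω* = 2 / (1 + 0.056070) = 2 / 1.056070 ≈ 1.89381.
[ρ_SOR] ω* − 1 = 0.89381.

ω* = 1.89381, ρ_SOR = 0.89381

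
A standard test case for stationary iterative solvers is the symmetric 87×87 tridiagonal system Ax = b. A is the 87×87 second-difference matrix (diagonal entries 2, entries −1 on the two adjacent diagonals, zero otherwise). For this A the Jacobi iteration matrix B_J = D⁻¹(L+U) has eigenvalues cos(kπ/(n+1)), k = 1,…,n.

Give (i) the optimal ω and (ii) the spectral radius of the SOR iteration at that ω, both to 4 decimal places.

ω* = 1.9311, ρ_SOR = 0.9311

With n=87, ρ(Jacobi) = cos(π/88) = 0.9994.
√(1−ρ_J²) simplifies to sin(π/88) = 0.03569.
Then 2/(1+√(1−ρ_J²)) = 2/(1+0.03569); ω* = 2/1.03569 = 1.9311.
Hence ρ(B_{ω*}) = 1.9311 − 1 = 0.9311.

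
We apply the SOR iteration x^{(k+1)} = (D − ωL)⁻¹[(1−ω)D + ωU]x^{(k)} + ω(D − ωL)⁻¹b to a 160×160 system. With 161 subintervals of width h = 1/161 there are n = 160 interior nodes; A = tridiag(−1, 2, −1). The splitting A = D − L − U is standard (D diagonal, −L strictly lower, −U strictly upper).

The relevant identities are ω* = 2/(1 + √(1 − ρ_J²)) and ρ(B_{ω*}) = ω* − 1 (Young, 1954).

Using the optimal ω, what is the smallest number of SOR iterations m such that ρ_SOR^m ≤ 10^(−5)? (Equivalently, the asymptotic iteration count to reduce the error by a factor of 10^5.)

m = 295

spectrum of D⁻¹(L+U) = {cos(kπ/161) : 1≤k≤160}; ρ_J = cos(π/161) = 0.9998096.
root = sin(π/161) = 0.0195118  (since 1−cos² = sin²).
ω* = 2 / (1 + 0.0195118) = 2 / 1.0195118 ≈ 1.9617232.
Hence ρ(B_{ω*}) = 1.9617232 − 1 = 0.9617232.
ρ_SOR^m ≤ 10^(−5) ⇔ m ≥ 5·ln10/(−ln 0.9617232) = 11.5129/0.0390286 = 294.986; m = ⌈294.986⌉ = 295.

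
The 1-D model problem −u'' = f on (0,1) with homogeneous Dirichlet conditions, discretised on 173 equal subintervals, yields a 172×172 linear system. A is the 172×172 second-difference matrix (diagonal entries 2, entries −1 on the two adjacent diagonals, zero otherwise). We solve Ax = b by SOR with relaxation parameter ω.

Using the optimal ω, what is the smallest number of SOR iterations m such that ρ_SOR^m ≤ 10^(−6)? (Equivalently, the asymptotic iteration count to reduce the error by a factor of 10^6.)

spectrum of D⁻¹(L+U) = {cos(kπ/173) : 1≤k≤172}; ρ_J = cos(π/173) = 0.9998351.
√(1 − cos²(π/173)) = sin(π/173) ≈ 0.0181585.
ω* = 2/(1 + 0.0181585) = 2/1.0181585 = 1.9643307.
ρ_SOR = ω* − 1 ≈ 0.9643307.
(0.9643307)^m ≤ 10^{−6}  ⇒  m·ln(0.9643307) ≤ −6·ln10  ⇒  m ≥ 380.372  ⇒  m = 381

m = 381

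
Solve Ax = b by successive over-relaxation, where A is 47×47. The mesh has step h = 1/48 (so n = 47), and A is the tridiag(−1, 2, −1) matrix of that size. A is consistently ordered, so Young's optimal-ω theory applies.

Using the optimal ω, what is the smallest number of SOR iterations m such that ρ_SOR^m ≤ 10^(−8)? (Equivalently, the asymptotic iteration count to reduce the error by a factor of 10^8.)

m = 141

B_J for the 47×47 system has eigenvalues cos(kπ/48); ρ_J = cos(π/48) = 0.9978589.
√(1−ρ_J²) = |sin(π/48)| = 0.0654031
[ω*] 2 ÷ (1 + 0.0654031) = 2 ÷ 1.0654031 = 1.8772237.
ρ_SOR = ω* − 1 = 1.8772237 − 1 = 0.8772237.
ρ_SOR^m ≤ 10^(−8) ⇔ m ≥ 8·ln10/(−ln 0.8772237) = 18.4207/0.130993 = 140.624; m = ⌈140.624⌉ = 141.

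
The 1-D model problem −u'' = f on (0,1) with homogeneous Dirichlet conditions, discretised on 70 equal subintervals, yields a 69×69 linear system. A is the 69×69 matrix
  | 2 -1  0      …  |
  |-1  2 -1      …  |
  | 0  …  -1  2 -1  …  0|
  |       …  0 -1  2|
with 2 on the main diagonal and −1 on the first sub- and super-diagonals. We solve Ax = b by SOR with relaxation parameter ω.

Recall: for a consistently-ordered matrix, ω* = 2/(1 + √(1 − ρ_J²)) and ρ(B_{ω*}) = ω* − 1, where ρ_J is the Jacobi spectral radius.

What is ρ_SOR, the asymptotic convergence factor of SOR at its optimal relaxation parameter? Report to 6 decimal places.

spectrum of D⁻¹(L+U) = {cos(kπ/70) : 1≤k≤69}; ρ_J = cos(π/70) = 0.998993.
root = sin(π/70) = 0.0448648  (since 1−cos² = sin²).
[ω*] 2 ÷ (1 + 0.0448648) = 2 ÷ 1.0448648 = 1.914123.
[ρ_SOR] ω* − 1 = 0.914123.

ρ_SOR = 0.914123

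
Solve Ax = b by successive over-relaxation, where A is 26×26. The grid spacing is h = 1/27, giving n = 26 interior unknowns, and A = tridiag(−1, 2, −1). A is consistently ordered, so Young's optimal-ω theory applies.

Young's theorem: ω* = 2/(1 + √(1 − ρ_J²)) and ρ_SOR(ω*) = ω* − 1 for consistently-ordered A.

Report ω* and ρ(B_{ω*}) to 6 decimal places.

ρ_J = max_k |cos(kπ/27)| = cos(π/27) = 0.993238
1 − cos²(π/27) = sin²(π/27) ⇒ √(1−ρ_J²) = sin(π/27) = 0.1160929.
ω* = 2/(1+0.1160929) = 1.791966
ρ(B_{ω*}) = ω*−1 = 0.791966

ω* = 1.791966, ρ_SOR = 0.791966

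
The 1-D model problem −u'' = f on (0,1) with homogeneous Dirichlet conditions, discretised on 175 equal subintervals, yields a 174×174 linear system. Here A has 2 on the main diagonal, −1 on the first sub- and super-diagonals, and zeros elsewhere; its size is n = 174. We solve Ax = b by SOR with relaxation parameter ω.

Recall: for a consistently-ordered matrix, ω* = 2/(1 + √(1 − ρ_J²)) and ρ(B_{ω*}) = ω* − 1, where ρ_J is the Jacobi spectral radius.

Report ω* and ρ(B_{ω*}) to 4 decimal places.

ω* = 1.9647, ρ_SOR = 0.9647

B_J for the 174×174 system has eigenvalues cos(kπ/175); ρ_J = cos(π/175) = 0.9998.
root = sin(π/175) = 0.01795  (since 1−cos² = sin²).
ω* = 2 / (1 + 0.01795) = 2 / 1.01795 ≈ 1.9647.
Hence ρ(B_{ω*}) = 1.9647 − 1 = 0.9647.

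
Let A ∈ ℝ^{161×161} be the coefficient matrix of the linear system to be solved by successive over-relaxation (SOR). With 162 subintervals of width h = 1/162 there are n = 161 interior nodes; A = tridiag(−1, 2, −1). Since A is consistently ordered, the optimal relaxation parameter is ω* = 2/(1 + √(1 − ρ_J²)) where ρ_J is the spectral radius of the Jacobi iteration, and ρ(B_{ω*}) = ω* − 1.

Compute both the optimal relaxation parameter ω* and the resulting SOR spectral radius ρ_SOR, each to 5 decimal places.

[ρ_J] n=161: ρ(B_J) = cos(π/(n+1)) = cos(π/162) = 0.99981.
√(1 − cos²(π/162)) = sin(π/162) ≈ 0.019391.
Young: ω* = 2/(1+√(1−ρ_J²)) = 2/(1+0.019391) = 2/1.019391 = 1.96196.
ρ(B_{ω*}) = ω*−1 = 0.96196

ω* = 1.96196, ρ_SOR = 0.96196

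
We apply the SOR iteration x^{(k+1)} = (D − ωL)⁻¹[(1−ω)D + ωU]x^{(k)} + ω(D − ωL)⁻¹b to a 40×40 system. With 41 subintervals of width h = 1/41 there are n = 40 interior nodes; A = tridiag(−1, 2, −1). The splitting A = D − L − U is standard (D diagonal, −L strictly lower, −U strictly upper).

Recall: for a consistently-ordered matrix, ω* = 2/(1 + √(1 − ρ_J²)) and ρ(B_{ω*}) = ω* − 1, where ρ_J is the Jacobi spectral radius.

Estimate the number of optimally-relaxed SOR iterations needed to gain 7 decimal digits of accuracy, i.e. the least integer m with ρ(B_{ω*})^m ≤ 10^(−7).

B_J for the 40×40 system has eigenvalues cos(kπ/41); ρ_J = cos(π/41) = 0.9970658.
√(1 − cos²(π/41)) = sin(π/41) ≈ 0.0765493.
ω* = 2 / (1 + 0.0765493) = 2 / 1.0765493 ≈ 1.8577877.
ρ_SOR = ω* − 1 ≈ 0.8577877.
m ≥ 7·ln10 / (−ln 0.8577877) = 105.073; smallest integer m = 106.

m = 106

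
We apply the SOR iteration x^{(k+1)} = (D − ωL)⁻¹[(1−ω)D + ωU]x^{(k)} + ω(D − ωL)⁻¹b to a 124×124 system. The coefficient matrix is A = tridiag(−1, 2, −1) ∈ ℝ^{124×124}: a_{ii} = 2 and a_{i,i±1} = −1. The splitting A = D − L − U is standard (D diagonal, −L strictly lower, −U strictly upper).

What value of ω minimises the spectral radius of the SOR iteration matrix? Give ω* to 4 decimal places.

ω* = 1.9510

½·tridiag(1,0,1) at n=124: λ_k = cos(kπ/125); max |λ| at k=1 ⇒ ρ_J = cos(π/125) ≈ 0.9997.
√(1 − cos²(π/125)) = sin(π/125) ≈ 0.02513.
Young: ω* = 2/(1+√(1−ρ_J²)) = 2/(1+0.02513) = 2/1.02513 = 1.9510.
and ρ(B_{ω*}) = 1.9510 − 1 = 0.9510.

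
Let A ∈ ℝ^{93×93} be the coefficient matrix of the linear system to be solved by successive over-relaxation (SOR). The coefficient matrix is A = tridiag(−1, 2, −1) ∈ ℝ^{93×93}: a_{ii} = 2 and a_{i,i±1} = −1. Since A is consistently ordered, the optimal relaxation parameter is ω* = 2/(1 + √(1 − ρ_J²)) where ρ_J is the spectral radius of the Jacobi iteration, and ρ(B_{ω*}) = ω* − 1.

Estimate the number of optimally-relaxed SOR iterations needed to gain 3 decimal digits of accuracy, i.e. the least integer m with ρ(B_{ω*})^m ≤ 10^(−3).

B_J for the 93×93 system has eigenvalues cos(kπ/94); ρ_J = cos(π/94) = 0.9994416.
root = sin(π/94) = 0.0334150  (since 1−cos² = sin²).
ω* = 2 / (1 + 0.0334150) = 2 / 1.0334150 ≈ 1.9353309.
and ρ(B_{ω*}) = 1.9353309 − 1 = 0.9353309.
Need (0.9353309)^m ≤ 10^(−3): m ≥ 3·ln10/|ln 0.9353309| = 6.90776/0.0668549 = 103.325 ⇒ m = 104.

m = 104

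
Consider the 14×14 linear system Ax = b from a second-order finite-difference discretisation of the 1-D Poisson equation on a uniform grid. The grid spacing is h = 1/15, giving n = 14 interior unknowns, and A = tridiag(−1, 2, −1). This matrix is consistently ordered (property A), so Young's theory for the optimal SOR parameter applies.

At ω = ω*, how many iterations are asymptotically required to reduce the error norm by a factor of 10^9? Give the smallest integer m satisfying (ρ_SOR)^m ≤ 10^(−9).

m = 50

B_J for the 14×14 system has eigenvalues cos(kπ/15); ρ_J = cos(π/15) = 0.9781476.
√(1 − cos²(π/15)) = sin(π/15) ≈ 0.2079117.
ω* = 2/(1 + 0.2079117) = 2/1.2079117 = 1.6557502.
ρ_SOR = ω* − 1 = 1.6557502 − 1 = 0.6557502.
(0.6557502)^m ≤ 10^{−9}  ⇒  m·ln(0.6557502) ≤ −9·ln10  ⇒  m ≥ 49.110  ⇒  m = 50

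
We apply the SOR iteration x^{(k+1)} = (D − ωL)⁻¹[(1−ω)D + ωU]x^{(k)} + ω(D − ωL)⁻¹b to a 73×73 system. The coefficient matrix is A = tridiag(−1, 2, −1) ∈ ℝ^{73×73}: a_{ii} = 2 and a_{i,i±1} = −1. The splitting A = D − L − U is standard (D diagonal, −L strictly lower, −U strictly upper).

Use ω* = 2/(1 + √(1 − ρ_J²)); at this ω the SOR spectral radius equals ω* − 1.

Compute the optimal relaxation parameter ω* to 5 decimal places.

n=73: λ(B_J) = 1 − λ(A)/2 = cos(kπ/74); k=1 gives ρ_J = 0.99910.
√(1−ρ_J²) simplifies to sin(π/74) = 0.042441.
So ω* = 2/1.042441 = 1.91857 (Young).
and ρ(B_{ω*}) = 1.91857 − 1 = 0.91857.

ω* = 1.91857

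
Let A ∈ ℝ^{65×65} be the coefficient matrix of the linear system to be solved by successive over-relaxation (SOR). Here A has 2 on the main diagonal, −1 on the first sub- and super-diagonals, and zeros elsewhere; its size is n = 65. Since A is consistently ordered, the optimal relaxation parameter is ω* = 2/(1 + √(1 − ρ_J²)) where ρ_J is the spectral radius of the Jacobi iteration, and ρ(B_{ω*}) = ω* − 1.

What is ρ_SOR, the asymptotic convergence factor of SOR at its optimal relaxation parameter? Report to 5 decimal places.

spectrum of D⁻¹(L+U) = {cos(kπ/66) : 1≤k≤65}; ρ_J = cos(π/66) = 0.99887.
√(1−ρ_J²) = |sin(π/66)| = 0.047582
Young: ω* = 2/(1+√(1−ρ_J²)) = 2/(1+0.047582) = 2/1.047582 = 1.90916.
ρ(B_{ω*}) = ω*−1 = 0.90916

ρ_SOR = 0.90916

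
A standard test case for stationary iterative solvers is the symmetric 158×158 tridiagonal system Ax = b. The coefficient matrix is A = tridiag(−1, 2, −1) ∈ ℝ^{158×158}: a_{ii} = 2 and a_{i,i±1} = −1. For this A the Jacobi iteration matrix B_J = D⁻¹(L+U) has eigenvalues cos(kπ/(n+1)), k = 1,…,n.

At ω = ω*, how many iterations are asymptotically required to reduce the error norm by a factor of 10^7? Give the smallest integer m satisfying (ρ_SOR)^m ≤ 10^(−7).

m = 408

n=158: λ(B_J) = 1 − λ(A)/2 = cos(kπ/159); k=1 gives ρ_J = 0.9998048.
√(1−ρ_J²) simplifies to sin(π/159) = 0.0197572.
ω* = 2/(1 + 0.0197572) = 2/1.0197572 = 1.9612512.
At ω = 1.9612512 every |λ(B_ω)| = ω−1, so ρ_SOR = 0.9612512.
7·ln10 = 16.1181; −ln(0.9612512) = 0.0395195; m = ⌈16.1181/0.0395195⌉ = ⌈407.852⌉ = 408.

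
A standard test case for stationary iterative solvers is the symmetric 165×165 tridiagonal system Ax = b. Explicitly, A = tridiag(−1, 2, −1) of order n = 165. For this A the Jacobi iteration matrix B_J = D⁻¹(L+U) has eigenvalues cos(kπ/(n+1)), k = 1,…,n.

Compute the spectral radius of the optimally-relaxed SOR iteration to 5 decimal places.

ρ_SOR = 0.96285

With n=165, ρ(Jacobi) = cos(π/166) = 0.99982.
√(1−ρ_J²) simplifies to sin(π/166) = 0.018924.
ω* = 2/(1 + 0.018924) = 2/1.018924 = 1.96285.
ρ(B_{ω*}) = ω*−1 = 0.96285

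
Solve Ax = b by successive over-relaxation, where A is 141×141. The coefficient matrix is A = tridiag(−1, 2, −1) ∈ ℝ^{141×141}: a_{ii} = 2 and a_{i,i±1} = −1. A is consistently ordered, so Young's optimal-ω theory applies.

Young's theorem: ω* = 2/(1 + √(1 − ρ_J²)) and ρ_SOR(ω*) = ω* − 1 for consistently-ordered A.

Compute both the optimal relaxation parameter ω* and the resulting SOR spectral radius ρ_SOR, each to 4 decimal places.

ω* = 1.9567, ρ_SOR = 0.9567

½·tridiag(1,0,1) at n=141: λ_k = cos(kπ/142); max |λ| at k=1 ⇒ ρ_J = cos(π/142) ≈ 0.9998.
1 − cos²(π/142) = sin²(π/142) ⇒ √(1−ρ_J²) = sin(π/142) = 0.02212.
Young: ω* = 2/(1+√(1−ρ_J²)) = 2/(1+0.02212) = 2/1.02212 = 1.9567.
At ω = 1.9567 every |λ(B_ω)| = ω−1, so ρ_SOR = 0.9567.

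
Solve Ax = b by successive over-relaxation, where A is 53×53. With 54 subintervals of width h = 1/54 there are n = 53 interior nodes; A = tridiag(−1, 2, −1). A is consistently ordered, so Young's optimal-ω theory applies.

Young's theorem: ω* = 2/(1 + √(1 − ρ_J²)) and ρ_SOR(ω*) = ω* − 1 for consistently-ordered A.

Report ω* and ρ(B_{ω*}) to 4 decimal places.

ω* = 1.8901, ρ_SOR = 0.8901

B_J for the 53×53 system has eigenvalues cos(kπ/54); ρ_J = cos(π/54) = 0.9983.
1 − cos²(π/54) = sin²(π/54) ⇒ √(1−ρ_J²) = sin(π/54) = 0.05814.
So ω* = 2/1.05814 = 1.8901 (Young).
and ρ(B_{ω*}) = 1.8901 − 1 = 0.8901.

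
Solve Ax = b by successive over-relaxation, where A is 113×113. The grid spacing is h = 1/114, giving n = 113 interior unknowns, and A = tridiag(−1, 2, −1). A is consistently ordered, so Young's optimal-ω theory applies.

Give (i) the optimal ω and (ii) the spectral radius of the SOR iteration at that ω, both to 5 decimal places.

ω* = 1.94637, ρ_SOR = 0.94637

n=113: λ(B_J) = 1 − λ(A)/2 = cos(kπ/114); k=1 gives ρ_J = 0.99962.
√(1−ρ_J²) simplifies to sin(π/114) = 0.027554.
ω* = 2/(1 + 0.027554) = 2/1.027554 = 1.94637.
ρ_SOR = ω* − 1 ≈ 0.94637.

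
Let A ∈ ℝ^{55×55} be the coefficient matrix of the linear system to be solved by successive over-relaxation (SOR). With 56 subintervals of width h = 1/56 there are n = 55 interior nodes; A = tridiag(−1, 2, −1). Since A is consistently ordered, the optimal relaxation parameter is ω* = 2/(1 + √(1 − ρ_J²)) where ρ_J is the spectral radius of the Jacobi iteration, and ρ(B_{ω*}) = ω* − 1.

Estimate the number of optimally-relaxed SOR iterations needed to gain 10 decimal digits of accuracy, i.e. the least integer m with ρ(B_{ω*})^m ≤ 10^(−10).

m = 206

B_J for the 55×55 system has eigenvalues cos(kπ/56); ρ_J = cos(π/56) = 0.9984268.
√(1 − cos²(π/56)) = sin(π/56) ≈ 0.0560704.
So ω* = 2/1.0560704 = 1.8938131 (Young).
ρ(B_{ω*}) = ω*−1 = 0.8938131
m ≥ 10·ln10 / (−ln 0.8938131) = 205.114; smallest integer m = 206.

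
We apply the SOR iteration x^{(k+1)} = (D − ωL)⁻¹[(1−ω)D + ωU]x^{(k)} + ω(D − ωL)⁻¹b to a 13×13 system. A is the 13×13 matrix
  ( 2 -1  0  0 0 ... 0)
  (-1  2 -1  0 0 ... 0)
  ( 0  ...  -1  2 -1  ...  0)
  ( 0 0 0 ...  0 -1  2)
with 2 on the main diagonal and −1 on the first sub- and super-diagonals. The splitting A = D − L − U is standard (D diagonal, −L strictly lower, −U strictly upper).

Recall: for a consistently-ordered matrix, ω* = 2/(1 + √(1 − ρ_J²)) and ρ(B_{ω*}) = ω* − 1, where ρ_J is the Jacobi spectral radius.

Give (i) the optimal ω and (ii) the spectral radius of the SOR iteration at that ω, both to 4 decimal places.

With n=13, ρ(Jacobi) = cos(π/14) = 0.9749.
√(1−ρ_J²) simplifies to sin(π/14) = 0.22252.
ω* = 2/(1 + 0.22252) = 2/1.22252 = 1.6360.
At ω = 1.6360 every |λ(B_ω)| = ω−1, so ρ_SOR = 0.6360.

ω* = 1.6360, ρ_SOR = 0.6360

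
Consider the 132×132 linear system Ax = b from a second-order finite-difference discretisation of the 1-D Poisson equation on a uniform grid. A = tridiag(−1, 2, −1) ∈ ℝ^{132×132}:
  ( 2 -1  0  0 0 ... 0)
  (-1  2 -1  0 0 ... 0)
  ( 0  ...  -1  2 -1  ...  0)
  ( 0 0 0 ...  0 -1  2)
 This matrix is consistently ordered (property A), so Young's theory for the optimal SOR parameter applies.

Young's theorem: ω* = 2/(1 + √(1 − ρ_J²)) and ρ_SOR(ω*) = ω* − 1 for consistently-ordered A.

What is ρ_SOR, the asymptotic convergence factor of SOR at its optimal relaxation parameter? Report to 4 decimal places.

ρ_SOR = 0.9539

[ρ_J] n=132: ρ(B_J) = cos(π/(n+1)) = cos(π/133) = 0.9997.
√(1−ρ_J²) = |sin(π/133)| = 0.02362
So ω* = 2/1.02362 = 1.9539 (Young).
ρ_SOR = ω* − 1 ≈ 0.9539.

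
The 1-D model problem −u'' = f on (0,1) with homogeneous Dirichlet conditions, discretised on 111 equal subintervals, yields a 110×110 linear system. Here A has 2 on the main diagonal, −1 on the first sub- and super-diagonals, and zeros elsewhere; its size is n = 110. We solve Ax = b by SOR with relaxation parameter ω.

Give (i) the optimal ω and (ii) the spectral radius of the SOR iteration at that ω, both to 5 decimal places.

[ρ_J] n=110: ρ(B_J) = cos(π/(n+1)) = cos(π/111) = 0.99960.
1 − cos²(π/111) = sin²(π/111) ⇒ √(1−ρ_J²) = sin(π/111) = 0.028299.
ω* = 2 / (1 + 0.028299) = 2 / 1.028299 ≈ 1.94496.
ρ_SOR = ω* − 1 = 1.94496 − 1 = 0.94496.

ω* = 1.94496, ρ_SOR = 0.94496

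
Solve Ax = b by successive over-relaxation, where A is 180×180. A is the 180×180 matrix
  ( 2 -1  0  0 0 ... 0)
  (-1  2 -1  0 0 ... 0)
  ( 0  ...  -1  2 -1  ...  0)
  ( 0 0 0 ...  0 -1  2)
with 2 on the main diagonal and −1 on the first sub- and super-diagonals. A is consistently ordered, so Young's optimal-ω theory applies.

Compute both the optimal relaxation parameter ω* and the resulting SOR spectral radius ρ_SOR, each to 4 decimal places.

ω* = 1.9659, ρ_SOR = 0.9659

½·tridiag(1,0,1) at n=180: λ_k = cos(kπ/181); max |λ| at k=1 ⇒ ρ_J = cos(π/181) ≈ 0.9998.
√(1−ρ_J²) simplifies to sin(π/181) = 0.01736.
[ω*] 2 ÷ (1 + 0.01736) = 2 ÷ 1.01736 = 1.9659.
Hence ρ(B_{ω*}) = 1.9659 − 1 = 0.9659.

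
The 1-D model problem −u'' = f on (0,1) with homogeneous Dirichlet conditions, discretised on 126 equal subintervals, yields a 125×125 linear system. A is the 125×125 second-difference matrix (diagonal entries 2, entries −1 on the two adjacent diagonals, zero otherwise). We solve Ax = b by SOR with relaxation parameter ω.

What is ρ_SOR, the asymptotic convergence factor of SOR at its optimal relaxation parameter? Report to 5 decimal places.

ρ_SOR = 0.95135

[ρ_J] n=125: ρ(B_J) = cos(π/(n+1)) = cos(π/126) = 0.99969.
root = sin(π/126) = 0.024931  (since 1−cos² = sin²).
Then 2/(1+√(1−ρ_J²)) = 2/(1+0.024931); ω* = 2/1.024931 = 1.95135.
Hence ρ(B_{ω*}) = 1.95135 − 1 = 0.95135.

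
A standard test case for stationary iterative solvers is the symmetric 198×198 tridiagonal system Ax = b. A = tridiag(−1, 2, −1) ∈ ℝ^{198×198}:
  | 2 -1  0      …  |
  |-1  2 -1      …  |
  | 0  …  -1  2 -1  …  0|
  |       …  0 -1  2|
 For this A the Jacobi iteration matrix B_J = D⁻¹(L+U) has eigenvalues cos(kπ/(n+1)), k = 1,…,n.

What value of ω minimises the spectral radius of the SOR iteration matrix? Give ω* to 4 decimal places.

ω* = 1.9689

ρ_J = max_k |cos(kπ/199)| = cos(π/199) = 0.9999
√(1−ρ_J²) = |sin(π/199)| = 0.01579
[ω*] 2 ÷ (1 + 0.01579) = 2 ÷ 1.01579 = 1.9689.
ρ(B_{ω*}) = ω*−1 = 0.9689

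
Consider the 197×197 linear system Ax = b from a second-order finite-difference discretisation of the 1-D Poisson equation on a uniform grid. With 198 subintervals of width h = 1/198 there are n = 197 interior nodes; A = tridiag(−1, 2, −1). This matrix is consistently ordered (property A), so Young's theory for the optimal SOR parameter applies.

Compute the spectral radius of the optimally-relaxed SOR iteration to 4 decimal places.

ρ_SOR = 0.9688

With n=197, ρ(Jacobi) = cos(π/198) = 0.9999.
√(1−ρ_J²) simplifies to sin(π/198) = 0.01587.
Young: ω* = 2/(1+√(1−ρ_J²)) = 2/(1+0.01587) = 2/1.01587 = 1.9688.
ρ_SOR = ω* − 1 = 1.9688 − 1 = 0.9688.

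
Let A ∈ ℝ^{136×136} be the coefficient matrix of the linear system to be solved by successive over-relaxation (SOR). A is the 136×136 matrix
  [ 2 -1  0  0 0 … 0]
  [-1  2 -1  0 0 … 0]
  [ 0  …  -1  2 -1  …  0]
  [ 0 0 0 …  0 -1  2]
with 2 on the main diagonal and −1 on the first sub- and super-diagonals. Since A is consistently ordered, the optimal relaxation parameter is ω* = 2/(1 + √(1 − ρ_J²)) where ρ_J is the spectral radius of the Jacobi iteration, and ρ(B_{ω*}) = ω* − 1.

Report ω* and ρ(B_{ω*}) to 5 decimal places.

spectrum of D⁻¹(L+U) = {cos(kπ/137) : 1≤k≤136}; ρ_J = cos(π/137) = 0.99974.
√(1−ρ_J²) = |sin(π/137)| = 0.022929
ω* = 2/(1 + 0.022929) = 2/1.022929 = 1.95517.
ρ(B_{ω*}) = ω*−1 = 0.95517

ω* = 1.95517, ρ_SOR = 0.95517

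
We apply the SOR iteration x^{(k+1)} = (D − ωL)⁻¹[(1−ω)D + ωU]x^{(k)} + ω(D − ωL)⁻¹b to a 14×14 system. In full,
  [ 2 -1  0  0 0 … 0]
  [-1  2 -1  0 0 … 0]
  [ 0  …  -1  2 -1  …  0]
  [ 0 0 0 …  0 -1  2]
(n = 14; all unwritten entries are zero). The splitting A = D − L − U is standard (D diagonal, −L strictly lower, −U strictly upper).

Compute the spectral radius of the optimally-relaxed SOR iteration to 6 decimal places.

ρ_SOR = 0.655750

B_J for the 14×14 system has eigenvalues cos(kπ/15); ρ_J = cos(π/15) = 0.978148.
√(1 − cos²(π/15)) = sin(π/15) ≈ 0.2079117.
ω* = 2 / (1 + 0.2079117) = 2 / 1.2079117 ≈ 1.655750.
[ρ_SOR] ω* − 1 = 0.655750.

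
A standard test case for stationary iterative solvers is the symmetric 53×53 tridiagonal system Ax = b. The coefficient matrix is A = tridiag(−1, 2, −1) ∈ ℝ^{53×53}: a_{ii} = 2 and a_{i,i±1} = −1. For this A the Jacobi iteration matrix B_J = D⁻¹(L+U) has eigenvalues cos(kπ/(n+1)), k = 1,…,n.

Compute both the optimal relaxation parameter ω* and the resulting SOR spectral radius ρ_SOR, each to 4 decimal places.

ω* = 1.8901, ρ_SOR = 0.8901

spectrum of D⁻¹(L+U) = {cos(kπ/54) : 1≤k≤53}; ρ_J = cos(π/54) = 0.9983.
root = sin(π/54) = 0.05814  (since 1−cos² = sin²).
So ω* = 2/1.05814 = 1.8901 (Young).
and ρ(B_{ω*}) = 1.8901 − 1 = 0.8901.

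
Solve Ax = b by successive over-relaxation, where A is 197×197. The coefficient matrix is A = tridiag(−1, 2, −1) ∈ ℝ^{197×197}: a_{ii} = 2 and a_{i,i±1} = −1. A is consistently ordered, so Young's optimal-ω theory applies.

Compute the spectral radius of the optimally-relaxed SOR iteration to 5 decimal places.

ρ_SOR = 0.96876

With n=197, ρ(Jacobi) = cos(π/198) = 0.99987.
√(1−ρ_J²) = |sin(π/198)| = 0.015866
Then 2/(1+√(1−ρ_J²)) = 2/(1+0.015866); ω* = 2/1.015866 = 1.96876.
ρ(B_{ω*}) = ω*−1 = 0.96876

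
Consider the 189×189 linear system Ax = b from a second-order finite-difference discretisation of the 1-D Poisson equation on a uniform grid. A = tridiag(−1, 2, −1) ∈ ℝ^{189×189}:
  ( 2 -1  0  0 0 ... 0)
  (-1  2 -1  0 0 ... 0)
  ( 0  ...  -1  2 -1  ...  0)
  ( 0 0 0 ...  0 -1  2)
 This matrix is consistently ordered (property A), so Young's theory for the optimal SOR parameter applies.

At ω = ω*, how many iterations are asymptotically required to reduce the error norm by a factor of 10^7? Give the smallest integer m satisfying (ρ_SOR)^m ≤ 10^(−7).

[ρ_J] n=189: ρ(B_J) = cos(π/(n+1)) = cos(π/190) = 0.9998633.
√(1−ρ_J²) simplifies to sin(π/190) = 0.0165339.
ω* = 2/(1 + 0.0165339) = 2/1.0165339 = 1.9674700.
ρ_SOR = ω* − 1 ≈ 0.9674700.
Need (0.9674700)^m ≤ 10^(−7): m ≥ 7·ln10/|ln 0.9674700| = 16.1181/0.0330709 = 487.380 ⇒ m = 488.

m = 488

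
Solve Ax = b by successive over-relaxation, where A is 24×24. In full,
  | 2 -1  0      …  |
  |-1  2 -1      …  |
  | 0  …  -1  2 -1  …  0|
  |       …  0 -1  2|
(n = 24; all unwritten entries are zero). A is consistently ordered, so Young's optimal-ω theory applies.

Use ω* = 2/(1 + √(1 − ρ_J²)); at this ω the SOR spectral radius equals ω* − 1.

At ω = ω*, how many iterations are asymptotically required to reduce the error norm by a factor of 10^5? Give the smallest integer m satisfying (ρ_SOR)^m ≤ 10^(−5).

B_J for the 24×24 system has eigenvalues cos(kπ/25); ρ_J = cos(π/25) = 0.9921147.
√(1−ρ_J²) = |sin(π/25)| = 0.1253332
ω* = 2/(1+0.1253332) = 1.7772514
ρ_SOR = ω* − 1 ≈ 0.7772514.
(0.7772514)^m ≤ 10^{−5}  ⇒  m·ln(0.7772514) ≤ −5·ln10  ⇒  m ≥ 45.688  ⇒  m = 46

m = 46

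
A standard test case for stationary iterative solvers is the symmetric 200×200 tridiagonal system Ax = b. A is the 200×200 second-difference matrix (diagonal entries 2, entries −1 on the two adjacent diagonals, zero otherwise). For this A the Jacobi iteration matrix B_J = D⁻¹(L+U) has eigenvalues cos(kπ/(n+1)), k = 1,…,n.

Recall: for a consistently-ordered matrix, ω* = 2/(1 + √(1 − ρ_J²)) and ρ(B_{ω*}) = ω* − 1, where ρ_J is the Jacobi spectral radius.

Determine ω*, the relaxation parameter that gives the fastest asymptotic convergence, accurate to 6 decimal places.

ω* = 1.969223

n=200: λ(B_J) = 1 − λ(A)/2 = cos(kπ/201); k=1 gives ρ_J = 0.999878.
√(1 − cos²(π/201)) = sin(π/201) ≈ 0.0156292.
[ω*] 2 ÷ (1 + 0.0156292) = 2 ÷ 1.0156292 = 1.969223.
Hence ρ(B_{ω*}) = 1.969223 − 1 = 0.969223.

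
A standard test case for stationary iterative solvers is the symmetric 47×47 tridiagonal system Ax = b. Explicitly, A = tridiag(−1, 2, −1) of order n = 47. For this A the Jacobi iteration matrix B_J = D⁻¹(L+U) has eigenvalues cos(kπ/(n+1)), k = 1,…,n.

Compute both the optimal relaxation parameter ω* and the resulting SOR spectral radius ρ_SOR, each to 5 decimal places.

[ρ_J] n=47: ρ(B_J) = cos(π/(n+1)) = cos(π/48) = 0.99786.
root = sin(π/48) = 0.065403  (since 1−cos² = sin²).
So ω* = 2/1.065403 = 1.87722 (Young).
[ρ_SOR] ω* − 1 = 0.87722.

ω* = 1.87722, ρ_SOR = 0.87722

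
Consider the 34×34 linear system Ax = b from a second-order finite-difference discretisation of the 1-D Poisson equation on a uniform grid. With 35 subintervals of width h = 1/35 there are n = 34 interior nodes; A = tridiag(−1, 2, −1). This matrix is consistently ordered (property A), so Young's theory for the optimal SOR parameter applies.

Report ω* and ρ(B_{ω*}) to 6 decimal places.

[ρ_J] n=34: ρ(B_J) = cos(π/(n+1)) = cos(π/35) = 0.995974.
√(1−ρ_J²) = |sin(π/35)| = 0.0896393
So ω* = 2/1.0896393 = 1.835470 (Young).
At ω = 1.835470 every |λ(B_ω)| = ω−1, so ρ_SOR = 0.835470.

ω* = 1.835470, ρ_SOR = 0.835470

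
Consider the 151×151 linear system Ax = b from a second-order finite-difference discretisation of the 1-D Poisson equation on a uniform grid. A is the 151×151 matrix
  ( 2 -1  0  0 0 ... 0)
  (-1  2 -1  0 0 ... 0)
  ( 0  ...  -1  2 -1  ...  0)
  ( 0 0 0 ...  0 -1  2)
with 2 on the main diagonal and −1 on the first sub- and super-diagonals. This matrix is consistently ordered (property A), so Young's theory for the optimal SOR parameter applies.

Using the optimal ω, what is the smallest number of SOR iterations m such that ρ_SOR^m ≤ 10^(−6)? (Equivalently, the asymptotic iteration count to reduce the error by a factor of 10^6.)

m = 335

With n=151, ρ(Jacobi) = cos(π/152) = 0.9997864.
1 − cos²(π/152) = sin²(π/152) ⇒ √(1−ρ_J²) = sin(π/152) = 0.0206669.
ω* = 2/(1+0.0206669) = 1.9595031
Hence ρ(B_{ω*}) = 1.9595031 − 1 = 0.9595031.
(0.9595031)^m ≤ 10^{−6}  ⇒  m·ln(0.9595031) ≤ −6·ln10  ⇒  m ≥ 334.194  ⇒  m = 335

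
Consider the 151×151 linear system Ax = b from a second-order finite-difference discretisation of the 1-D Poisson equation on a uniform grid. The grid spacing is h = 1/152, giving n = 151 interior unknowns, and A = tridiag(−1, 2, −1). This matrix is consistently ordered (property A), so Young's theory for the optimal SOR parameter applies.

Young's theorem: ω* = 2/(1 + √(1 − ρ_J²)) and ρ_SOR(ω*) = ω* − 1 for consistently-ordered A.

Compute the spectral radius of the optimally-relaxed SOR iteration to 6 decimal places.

ρ_SOR = 0.959503

ρ_J = max_k |cos(kπ/152)| = cos(π/152) = 0.999786
root = sin(π/152) = 0.0206669  (since 1−cos² = sin²).
Then 2/(1+√(1−ρ_J²)) = 2/(1+0.0206669); ω* = 2/1.0206669 = 1.959503.
Hence ρ(B_{ω*}) = 1.959503 − 1 = 0.959503.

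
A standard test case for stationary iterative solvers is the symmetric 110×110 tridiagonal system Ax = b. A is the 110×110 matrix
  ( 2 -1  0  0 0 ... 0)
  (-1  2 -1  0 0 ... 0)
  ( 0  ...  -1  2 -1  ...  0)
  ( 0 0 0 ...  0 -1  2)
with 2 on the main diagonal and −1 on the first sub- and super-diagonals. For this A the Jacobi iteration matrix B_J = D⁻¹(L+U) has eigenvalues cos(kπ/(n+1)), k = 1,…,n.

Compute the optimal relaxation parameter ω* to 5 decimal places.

With n=110, ρ(Jacobi) = cos(π/111) = 0.99960.
1 − cos²(π/111) = sin²(π/111) ⇒ √(1−ρ_J²) = sin(π/111) = 0.028299.
So ω* = 2/1.028299 = 1.94496 (Young).
ρ_SOR = ω* − 1 = 1.94496 − 1 = 0.94496.

ω* = 1.94496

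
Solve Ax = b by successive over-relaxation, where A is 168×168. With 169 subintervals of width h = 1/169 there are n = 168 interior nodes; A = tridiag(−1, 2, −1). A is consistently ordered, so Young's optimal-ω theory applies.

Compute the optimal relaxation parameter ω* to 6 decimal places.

ρ_J = max_k |cos(kπ/169)| = cos(π/169) = 0.999827
√(1−ρ_J²) simplifies to sin(π/169) = 0.0185882.
ω* = 2 / (1 + 0.0185882) = 2 / 1.0185882 ≈ 1.963502.
Hence ρ(B_{ω*}) = 1.963502 − 1 = 0.963502.

ω* = 1.963502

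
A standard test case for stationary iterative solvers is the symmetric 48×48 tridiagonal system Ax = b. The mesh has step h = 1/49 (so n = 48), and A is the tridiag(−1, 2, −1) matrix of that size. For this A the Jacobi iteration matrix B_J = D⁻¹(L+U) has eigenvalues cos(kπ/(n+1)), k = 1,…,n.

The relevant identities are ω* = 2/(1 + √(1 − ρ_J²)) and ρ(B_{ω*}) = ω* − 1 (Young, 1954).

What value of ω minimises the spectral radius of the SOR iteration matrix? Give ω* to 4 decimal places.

ω* = 1.8796

½·tridiag(1,0,1) at n=48: λ_k = cos(kπ/49); max |λ| at k=1 ⇒ ρ_J = cos(π/49) ≈ 0.9979.
√(1−ρ_J²) simplifies to sin(π/49) = 0.06407.
So ω* = 2/1.06407 = 1.8796 (Young).
Hence ρ(B_{ω*}) = 1.8796 − 1 = 0.8796.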